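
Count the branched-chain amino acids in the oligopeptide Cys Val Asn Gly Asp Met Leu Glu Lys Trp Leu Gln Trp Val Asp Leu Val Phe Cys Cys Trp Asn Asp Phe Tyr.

6

The BCAAs are Val, Leu, and Ile — aliphatic side chains with a branch point.
Matching residues: Val2, Leu7, Leu11, Val14, Leu16, Val17.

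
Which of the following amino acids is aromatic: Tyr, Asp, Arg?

The aromatic amino acids are Phe (F, benzyl), Trp (W, indole), and Tyr (Y, phenol).
Of the listed options, only Tyr belongs to this group.

Tyr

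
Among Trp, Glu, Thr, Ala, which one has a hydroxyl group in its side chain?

Serine (S), threonine (T), and tyrosine (Y) each carry a hydroxyl group on the side chain.
Of the listed options, only Thr belongs to this group.

Thr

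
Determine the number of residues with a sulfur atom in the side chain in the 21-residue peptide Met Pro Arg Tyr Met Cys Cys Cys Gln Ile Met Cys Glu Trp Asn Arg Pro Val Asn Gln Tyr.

Only Cys (C) and Met (M) have a sulfur atom in the side chain.
Matching residues: Met1, Met5, Cys6, Cys7, Cys8, Met11, Cys12.

7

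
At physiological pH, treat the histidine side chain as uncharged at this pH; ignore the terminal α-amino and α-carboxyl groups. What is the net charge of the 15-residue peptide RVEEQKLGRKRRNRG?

The side chains ionized at physiological pH are Lys/Arg (+1) and Asp/Glu (−1); with His treated as neutral, nothing else contributes.
Positive (K, R): R1, K6, R9, K10, R11, R12, R14 → +7.
Negative (D, E): E3, E4 → −2.
Net charge = (+7) + (−2) = +5.

+5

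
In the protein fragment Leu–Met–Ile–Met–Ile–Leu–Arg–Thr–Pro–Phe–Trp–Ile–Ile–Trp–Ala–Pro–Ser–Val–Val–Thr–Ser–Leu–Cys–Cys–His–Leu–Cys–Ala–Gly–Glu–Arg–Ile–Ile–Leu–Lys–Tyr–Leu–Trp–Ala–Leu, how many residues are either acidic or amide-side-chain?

1

Acidic: D, E. Amide-side-chain: N, Q.
Acidic residues here: Glu30 (1).
Amide-side-chain residues here: none (0).
The two groups share no amino acid, so total = 1 + 0 = 1.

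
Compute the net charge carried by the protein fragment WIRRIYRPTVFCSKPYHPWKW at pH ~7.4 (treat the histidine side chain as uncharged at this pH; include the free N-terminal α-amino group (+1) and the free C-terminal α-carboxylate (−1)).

The side chains ionized at physiological pH are Lys/Arg (+1) and Asp/Glu (−1); with His treated as neutral, nothing else contributes.
Positive (K, R): R3, R4, R7, K14, K20 → +5.
Negative (D, E): none → −0.
The N-terminus (+1) and C-terminus (−1) cancel.
Net charge = (+5) + (−0) = +5.

+5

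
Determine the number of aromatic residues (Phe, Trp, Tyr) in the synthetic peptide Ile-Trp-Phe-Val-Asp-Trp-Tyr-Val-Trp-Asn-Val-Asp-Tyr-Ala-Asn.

Matching residues: Trp2, Phe3, Trp6, Tyr7, Trp9, Tyr13.

6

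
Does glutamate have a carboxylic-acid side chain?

Yes

Aspartate (D) and glutamate (E) have carboxylic-acid side chains and are the acidic amino acids.
Glutamate is in this group.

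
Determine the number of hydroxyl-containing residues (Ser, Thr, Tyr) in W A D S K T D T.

3

Matching residues: S4, T6, T8.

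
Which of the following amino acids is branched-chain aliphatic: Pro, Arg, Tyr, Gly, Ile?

Ile

V, L, and I make up the branched-chain aliphatic group.
Of the listed options, only Ile belongs to this group.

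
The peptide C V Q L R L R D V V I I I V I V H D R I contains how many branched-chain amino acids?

The BCAAs are Val, Leu, and Ile — aliphatic side chains with a branch point.
Matching residues: V2, L4, L6, V9, V10, I11, I12, I13, V14, I15, V16, I20.

12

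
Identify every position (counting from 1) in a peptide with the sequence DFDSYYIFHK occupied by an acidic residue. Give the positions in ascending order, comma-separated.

1, 3

The acidic residues are Asp (D) and Glu (E), whose side chains end in a carboxylate group.
Matching residues: D1, D3.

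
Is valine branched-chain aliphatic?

V, L, and I make up the branched-chain aliphatic group.
Valine is in this group.

Yes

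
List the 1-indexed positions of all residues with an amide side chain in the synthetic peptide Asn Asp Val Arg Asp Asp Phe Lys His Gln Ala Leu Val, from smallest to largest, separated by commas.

1, 10

Only N (asparagine) and Q (glutamine) carry a side-chain carboxamide.
Matching residues: Asn1, Gln10.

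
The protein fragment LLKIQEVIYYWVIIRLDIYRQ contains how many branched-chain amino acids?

The BCAAs are Val, Leu, and Ile — aliphatic side chains with a branch point.
Matching residues: L1, L2, I4, V7, I8, V12, I13, I14, L16, I18.

10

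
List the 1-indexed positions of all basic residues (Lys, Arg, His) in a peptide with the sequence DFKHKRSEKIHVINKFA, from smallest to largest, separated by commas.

3, 4, 5, 6, 9, 11, 15

Matching residues: K3, H4, K5, R6, K9, H11, K15.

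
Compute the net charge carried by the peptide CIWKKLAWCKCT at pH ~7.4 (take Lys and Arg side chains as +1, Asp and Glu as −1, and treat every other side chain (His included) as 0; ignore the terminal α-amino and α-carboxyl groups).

+3

Positive (K, R): K4, K5, K10 → +3.
Negative (D, E): none → −0.
Net charge = (+3) + (−0) = +3.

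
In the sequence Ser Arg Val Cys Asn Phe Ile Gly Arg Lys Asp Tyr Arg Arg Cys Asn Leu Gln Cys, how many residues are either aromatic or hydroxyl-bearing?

3

Aromatic: F, W, Y. Hydroxyl-bearing: S, T, Y.
Aromatic residues here: Phe6, Tyr12 (2).
Hydroxyl-bearing residues here: Ser1, Tyr12 (2).
Y is in both groups, so the 1 Y residue must not be double-counted.
Total = 2 + 2 − 1 = 3.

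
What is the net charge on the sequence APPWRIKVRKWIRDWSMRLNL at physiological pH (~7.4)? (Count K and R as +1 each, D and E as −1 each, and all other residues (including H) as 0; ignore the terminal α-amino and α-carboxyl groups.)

Positive (K, R): R5, K7, R9, K10, R13, R18 → +6.
Negative (D, E): D14 → −1.
Net charge = (+6) + (−1) = +5.

+5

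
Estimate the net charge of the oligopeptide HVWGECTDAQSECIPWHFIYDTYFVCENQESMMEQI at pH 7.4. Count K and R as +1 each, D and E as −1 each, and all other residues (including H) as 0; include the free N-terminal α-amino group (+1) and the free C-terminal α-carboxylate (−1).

Positive (K, R): none → +0.
Negative (D, E): E5, D8, E12, D21, E27, E30, E34 → −7.
The N-terminus (+1) and C-terminus (−1) cancel.
Net charge = (+0) + (−7) = −7.

-7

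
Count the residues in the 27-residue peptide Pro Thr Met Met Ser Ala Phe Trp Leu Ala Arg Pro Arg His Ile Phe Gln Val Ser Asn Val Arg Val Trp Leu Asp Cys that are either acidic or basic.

Acidic: D, E. Basic: H, K, R.
Acidic residues here: Asp26 (1).
Basic residues here: Arg11, Arg13, His14, Arg22 (4).
The two groups share no amino acid, so total = 1 + 4 = 5.

5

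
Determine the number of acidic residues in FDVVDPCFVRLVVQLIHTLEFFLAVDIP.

The acidic residues are Asp (D) and Glu (E), whose side chains end in a carboxylate group.
Matching residues: D2, D5, E20, D26.

4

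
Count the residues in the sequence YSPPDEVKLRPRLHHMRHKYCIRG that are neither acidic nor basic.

Acidic: D, E. Basic: K, R, H. All other residues are neither.
Matching residues: Y1, S2, P3, P4, V7, L9, P11, L13, M16, Y20, C21, I22, G24.

13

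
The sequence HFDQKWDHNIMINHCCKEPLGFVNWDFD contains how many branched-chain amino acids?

Valine (V), leucine (L), and isoleucine (I) are the branched-chain amino acids.
Matching residues: I10, I12, L20, V23.

4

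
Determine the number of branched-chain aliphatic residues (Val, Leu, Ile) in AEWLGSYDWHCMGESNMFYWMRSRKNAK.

Matching residues: L4.

1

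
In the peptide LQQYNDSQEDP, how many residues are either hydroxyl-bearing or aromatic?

Hydroxyl-bearing: S, T, Y. Aromatic: F, W, Y.
Hydroxyl-bearing residues here: Y4, S7 (2).
Aromatic residues here: Y4 (1).
Y is in both groups, so the 1 Y residue must not be double-counted.
Total = 2 + 1 − 1 = 2.

2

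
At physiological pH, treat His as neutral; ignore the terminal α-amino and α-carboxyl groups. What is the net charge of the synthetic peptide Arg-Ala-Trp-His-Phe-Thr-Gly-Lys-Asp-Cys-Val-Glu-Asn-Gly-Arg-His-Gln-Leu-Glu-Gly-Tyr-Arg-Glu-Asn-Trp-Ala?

0

At pH ~7.4 the Lys and Arg side chains are protonated (+1), the Asp and Glu side chains are deprotonated (−1), and with His taken as neutral all other side chains carry no charge.
Positive (K, R): Arg1, Lys8, Arg15, Arg22 → +4.
Negative (D, E): Asp9, Glu12, Glu19, Glu23 → −4.
Net charge = (+4) + (−4) = 0.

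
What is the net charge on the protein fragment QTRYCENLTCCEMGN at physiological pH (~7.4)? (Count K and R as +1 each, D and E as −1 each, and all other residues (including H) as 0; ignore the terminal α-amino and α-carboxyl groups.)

Positive (K, R): R3 → +1.
Negative (D, E): E6, E12 → −2.
Net charge = (+1) + (−2) = −1.

-1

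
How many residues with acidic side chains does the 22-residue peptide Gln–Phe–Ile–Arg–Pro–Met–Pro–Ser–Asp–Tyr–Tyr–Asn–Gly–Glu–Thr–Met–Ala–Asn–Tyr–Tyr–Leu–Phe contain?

The acidic residues are Asp (D) and Glu (E), whose side chains end in a carboxylate group.
Matching residues: Asp9, Glu14.

2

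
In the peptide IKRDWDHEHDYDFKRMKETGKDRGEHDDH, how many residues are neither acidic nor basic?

8

Acidic: D, E. Basic: K, R, H. All other residues are neither.
Matching residues: I1, W5, Y11, F13, M16, T19, G20, G24.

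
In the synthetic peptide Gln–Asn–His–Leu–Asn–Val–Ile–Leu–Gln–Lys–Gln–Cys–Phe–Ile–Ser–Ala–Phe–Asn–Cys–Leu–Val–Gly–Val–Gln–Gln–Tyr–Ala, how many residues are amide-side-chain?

Only N (asparagine) and Q (glutamine) carry a side-chain carboxamide.
Matching residues: Gln1, Asn2, Asn5, Gln9, Gln11, Asn18, Gln24, Gln25.

8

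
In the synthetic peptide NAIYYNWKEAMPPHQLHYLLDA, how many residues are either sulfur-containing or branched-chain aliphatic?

Sulfur-containing: C, M. Branched-chain aliphatic: I, L, V.
Sulfur-containing residues here: M11 (1).
Branched-chain aliphatic residues here: I3, L16, L19, L20 (4).
The two groups share no amino acid, so total = 1 + 4 = 5.

5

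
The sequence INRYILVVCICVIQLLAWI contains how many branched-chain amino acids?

Valine (V), leucine (L), and isoleucine (I) are the branched-chain amino acids.
Matching residues: I1, I5, L6, V7, V8, I10, V12, I13, L15, L16, I19.

11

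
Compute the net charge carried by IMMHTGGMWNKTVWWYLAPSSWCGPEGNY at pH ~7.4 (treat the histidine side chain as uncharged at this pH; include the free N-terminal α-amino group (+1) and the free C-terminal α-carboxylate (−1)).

0

The side chains ionized at physiological pH are Lys/Arg (+1) and Asp/Glu (−1); with His treated as neutral, nothing else contributes.
Positive (K, R): K11 → +1.
Negative (D, E): E26 → −1.
The N-terminus (+1) and C-terminus (−1) cancel.
Net charge = (+1) + (−1) = 0.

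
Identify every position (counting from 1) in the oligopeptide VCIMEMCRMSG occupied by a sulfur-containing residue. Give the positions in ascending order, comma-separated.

Cysteine (C, thiol) and methionine (M, thioether) are the two sulfur-containing amino acids.
Matching residues: C2, M4, M6, C7, M9.

2, 4, 6, 7, 9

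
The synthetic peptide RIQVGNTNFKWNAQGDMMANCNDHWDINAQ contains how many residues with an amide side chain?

9

Asparagine (N) and glutamine (Q) have uncharged amide side chains.
Matching residues: Q3, N6, N8, N12, Q14, N20, N22, N28, Q30.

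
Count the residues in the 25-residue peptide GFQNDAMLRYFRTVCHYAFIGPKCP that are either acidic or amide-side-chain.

3

Acidic: D, E. Amide-side-chain: N, Q.
Acidic residues here: D5 (1).
Amide-side-chain residues here: Q3, N4 (2).
The two groups share no amino acid, so total = 1 + 2 = 3.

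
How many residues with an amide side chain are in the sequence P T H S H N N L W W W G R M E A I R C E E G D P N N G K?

Only N (asparagine) and Q (glutamine) carry a side-chain carboxamide.
Matching residues: N6, N7, N25, N26.

4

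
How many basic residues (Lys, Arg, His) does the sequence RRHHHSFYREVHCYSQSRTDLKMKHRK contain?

13

Matching residues: R1, R2, H3, H4, H5, R9, H12, R18, K22, K24, H25, R26, K27.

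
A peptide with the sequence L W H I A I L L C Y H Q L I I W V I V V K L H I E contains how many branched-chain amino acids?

14

Valine (V), leucine (L), and isoleucine (I) are the branched-chain amino acids.
Matching residues: L1, I4, I6, L7, L8, L13, I14, I15, V17, I18, V19, V20, L22, I24.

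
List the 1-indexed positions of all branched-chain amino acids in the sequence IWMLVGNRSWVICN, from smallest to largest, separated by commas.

V, L, and I make up the branched-chain aliphatic group.
Matching residues: I1, L4, V5, V11, I12.

1, 4, 5, 11, 12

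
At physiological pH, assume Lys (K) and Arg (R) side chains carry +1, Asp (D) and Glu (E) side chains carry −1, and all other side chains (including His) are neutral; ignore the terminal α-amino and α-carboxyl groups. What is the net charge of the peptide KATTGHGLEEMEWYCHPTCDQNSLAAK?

Positive (K, R): K1, K27 → +2.
Negative (D, E): E9, E10, E12, D20 → −4.
Net charge = (+2) + (−4) = −2.

-2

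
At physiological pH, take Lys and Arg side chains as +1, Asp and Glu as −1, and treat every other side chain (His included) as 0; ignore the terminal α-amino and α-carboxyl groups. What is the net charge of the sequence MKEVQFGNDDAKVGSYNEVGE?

-3

Positive (K, R): K2, K12 → +2.
Negative (D, E): E3, D9, D10, E18, E21 → −5.
Net charge = (+2) + (−5) = −3.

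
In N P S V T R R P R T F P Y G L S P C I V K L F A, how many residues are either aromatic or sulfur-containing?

Aromatic: F, W, Y. Sulfur-containing: C, M.
Aromatic residues here: F11, Y13, F23 (3).
Sulfur-containing residues here: C18 (1).
The two groups share no amino acid, so total = 3 + 1 = 4.

4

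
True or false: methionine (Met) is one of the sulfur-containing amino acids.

True

Only Cys (C) and Met (M) have a sulfur atom in the side chain.
Methionine is in this group.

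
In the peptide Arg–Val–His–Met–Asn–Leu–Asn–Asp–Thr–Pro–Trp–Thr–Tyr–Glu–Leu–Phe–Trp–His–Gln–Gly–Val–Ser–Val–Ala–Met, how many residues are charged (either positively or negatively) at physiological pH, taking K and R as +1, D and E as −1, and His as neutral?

3

Charged side chains at pH ~7.4: K, R (positive); D, E (negative).
Matching residues: Arg1, Asp8, Glu14.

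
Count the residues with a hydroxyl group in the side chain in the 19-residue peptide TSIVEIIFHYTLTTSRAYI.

8

S, T, and Y are the three residues with a side-chain hydroxyl.
Matching residues: T1, S2, Y10, T11, T13, T14, S15, Y18.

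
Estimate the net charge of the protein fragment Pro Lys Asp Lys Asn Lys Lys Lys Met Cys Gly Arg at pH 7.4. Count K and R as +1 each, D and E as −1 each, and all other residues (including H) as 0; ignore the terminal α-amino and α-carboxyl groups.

Positive (K, R): Lys2, Lys4, Lys6, Lys7, Lys8, Arg12 → +6.
Negative (D, E): Asp3 → −1.
Net charge = (+6) + (−1) = +5.

+5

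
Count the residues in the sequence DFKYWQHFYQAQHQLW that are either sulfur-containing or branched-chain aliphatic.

1

Sulfur-containing: C, M. Branched-chain aliphatic: I, L, V.
Sulfur-containing residues here: none (0).
Branched-chain aliphatic residues here: L15 (1).
The two groups share no amino acid, so total = 0 + 1 = 1.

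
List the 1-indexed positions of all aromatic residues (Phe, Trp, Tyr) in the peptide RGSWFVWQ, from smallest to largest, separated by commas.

Matching residues: W4, F5, W7.

4, 5, 7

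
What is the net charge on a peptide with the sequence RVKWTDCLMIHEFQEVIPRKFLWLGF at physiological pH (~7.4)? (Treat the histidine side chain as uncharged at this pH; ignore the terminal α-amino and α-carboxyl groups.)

+1

The side chains ionized at physiological pH are Lys/Arg (+1) and Asp/Glu (−1); with His treated as neutral, nothing else contributes.
Positive (K, R): R1, K3, R19, K20 → +4.
Negative (D, E): D6, E12, E15 → −3.
Net charge = (+4) + (−3) = +1.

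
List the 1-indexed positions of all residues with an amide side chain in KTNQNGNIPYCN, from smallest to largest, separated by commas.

3, 4, 5, 7, 12

Only N (asparagine) and Q (glutamine) carry a side-chain carboxamide.
Matching residues: N3, Q4, N5, N7, N12.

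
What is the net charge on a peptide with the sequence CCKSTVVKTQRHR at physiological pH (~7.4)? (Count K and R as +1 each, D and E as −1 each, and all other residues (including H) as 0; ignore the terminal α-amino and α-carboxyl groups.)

+4

Positive (K, R): K3, K8, R11, R13 → +4.
Negative (D, E): none → −0.
Net charge = (+4) + (−0) = +4.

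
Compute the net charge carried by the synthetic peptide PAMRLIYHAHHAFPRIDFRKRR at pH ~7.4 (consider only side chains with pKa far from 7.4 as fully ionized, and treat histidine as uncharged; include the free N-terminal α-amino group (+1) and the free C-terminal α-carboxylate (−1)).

+5

At pH ~7.4 the Lys and Arg side chains are protonated (+1), the Asp and Glu side chains are deprotonated (−1), and with His taken as neutral all other side chains carry no charge.
Positive (K, R): R4, R15, R19, K20, R21, R22 → +6.
Negative (D, E): D17 → −1.
The N-terminus (+1) and C-terminus (−1) cancel.
Net charge = (+6) + (−1) = +5.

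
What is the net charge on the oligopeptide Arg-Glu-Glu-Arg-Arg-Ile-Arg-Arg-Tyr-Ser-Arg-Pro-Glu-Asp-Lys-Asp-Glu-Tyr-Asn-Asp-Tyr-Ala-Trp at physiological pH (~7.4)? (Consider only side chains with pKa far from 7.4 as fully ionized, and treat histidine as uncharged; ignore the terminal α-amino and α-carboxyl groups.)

0

The side chains ionized at physiological pH are Lys/Arg (+1) and Asp/Glu (−1); with His treated as neutral, nothing else contributes.
Positive (K, R): Arg1, Arg4, Arg5, Arg7, Arg8, Arg11, Lys15 → +7.
Negative (D, E): Glu2, Glu3, Glu13, Asp14, Asp16, Glu17, Asp20 → −7.
Net charge = (+7) + (−7) = 0.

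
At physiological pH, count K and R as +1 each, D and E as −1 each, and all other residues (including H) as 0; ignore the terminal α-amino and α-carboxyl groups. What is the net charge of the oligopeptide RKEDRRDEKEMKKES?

+1

Positive (K, R): R1, K2, R5, R6, K9, K12, K13 → +7.
Negative (D, E): E3, D4, D7, E8, E10, E14 → −6.
Net charge = (+7) + (−6) = +1.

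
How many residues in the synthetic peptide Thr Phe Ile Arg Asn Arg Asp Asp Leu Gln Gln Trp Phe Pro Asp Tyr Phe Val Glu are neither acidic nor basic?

13

Acidic: D, E. Basic: K, R, H. All other residues are neither.
Matching residues: Thr1, Phe2, Ile3, Asn5, Leu9, Gln10, Gln11, Trp12, Phe13, Pro14, Tyr16, Phe17, Val18.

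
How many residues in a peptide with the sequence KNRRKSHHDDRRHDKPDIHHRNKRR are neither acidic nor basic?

5

Acidic: D, E. Basic: K, R, H. All other residues are neither.
Matching residues: N2, S6, P16, I18, N22.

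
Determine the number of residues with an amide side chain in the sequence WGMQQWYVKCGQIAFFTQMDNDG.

The amide-side-chain residues are Asn (N) and Gln (Q).
Matching residues: Q4, Q5, Q12, Q18, N21.

5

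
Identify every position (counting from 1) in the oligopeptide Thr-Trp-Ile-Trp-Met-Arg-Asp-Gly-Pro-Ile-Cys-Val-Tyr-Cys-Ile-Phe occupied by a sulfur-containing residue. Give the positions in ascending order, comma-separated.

Cysteine (C, thiol) and methionine (M, thioether) are the two sulfur-containing amino acids.
Matching residues: Met5, Cys11, Cys14.

5, 11, 14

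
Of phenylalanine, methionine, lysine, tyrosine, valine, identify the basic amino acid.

lysine

K, R, and H are the three residues with basic side chains (ε-amine, guanidinium, and imidazole respectively).
Of the listed options, only lysine belongs to this group.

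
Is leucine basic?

Lysine (K), arginine (R), and histidine (H) have basic, nitrogen-containing side chains.
Leucine is not in this group.

No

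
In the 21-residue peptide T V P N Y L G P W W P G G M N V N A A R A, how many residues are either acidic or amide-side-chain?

Acidic: D, E. Amide-side-chain: N, Q.
Acidic residues here: none (0).
Amide-side-chain residues here: N4, N15, N17 (3).
The two groups share no amino acid, so total = 0 + 3 = 3.

3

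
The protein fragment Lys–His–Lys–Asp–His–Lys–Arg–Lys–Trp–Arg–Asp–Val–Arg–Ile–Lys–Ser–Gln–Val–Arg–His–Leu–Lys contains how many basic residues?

13

The basic amino acids are Lys (K), Arg (R), and His (H).
Matching residues: Lys1, His2, Lys3, His5, Lys6, Arg7, Lys8, Arg10, Arg13, Lys15, Arg19, His20, Lys22.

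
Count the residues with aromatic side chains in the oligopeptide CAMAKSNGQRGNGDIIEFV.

F, W, and Y each carry an aromatic ring on the side chain.
Matching residues: F18.

1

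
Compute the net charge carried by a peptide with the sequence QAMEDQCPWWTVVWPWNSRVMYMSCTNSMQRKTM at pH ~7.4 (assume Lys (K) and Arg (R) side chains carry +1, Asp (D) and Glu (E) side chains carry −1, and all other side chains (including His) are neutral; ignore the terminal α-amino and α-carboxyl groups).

Positive (K, R): R19, R31, K32 → +3.
Negative (D, E): E4, D5 → −2.
Net charge = (+3) + (−2) = +1.

+1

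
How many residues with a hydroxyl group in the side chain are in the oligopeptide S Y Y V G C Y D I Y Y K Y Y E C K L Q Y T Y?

The –OH-bearing residues are Ser, Thr (aliphatic alcohols), and Tyr (phenol).
Matching residues: S1, Y2, Y3, Y7, Y10, Y11, Y13, Y14, Y20, T21, Y22.

11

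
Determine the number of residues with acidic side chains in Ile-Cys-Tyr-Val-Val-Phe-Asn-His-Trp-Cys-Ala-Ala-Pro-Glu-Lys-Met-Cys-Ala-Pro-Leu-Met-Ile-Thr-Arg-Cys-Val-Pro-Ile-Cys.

1

Aspartate (D) and glutamate (E) have carboxylic-acid side chains and are the acidic amino acids.
Matching residues: Glu14.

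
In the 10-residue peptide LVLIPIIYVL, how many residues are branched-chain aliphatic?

8

Valine (V), leucine (L), and isoleucine (I) are the branched-chain amino acids.
Matching residues: L1, V2, L3, I4, I6, I7, V9, L10.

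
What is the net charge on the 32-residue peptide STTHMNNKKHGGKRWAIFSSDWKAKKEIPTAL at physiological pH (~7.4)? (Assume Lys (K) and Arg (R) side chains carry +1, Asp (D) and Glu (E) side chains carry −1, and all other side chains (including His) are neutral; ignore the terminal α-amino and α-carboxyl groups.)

Positive (K, R): K8, K9, K13, R14, K23, K25, K26 → +7.
Negative (D, E): D21, E27 → −2.
Net charge = (+7) + (−2) = +5.

+5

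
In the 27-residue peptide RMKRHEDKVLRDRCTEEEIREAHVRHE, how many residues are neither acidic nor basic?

Acidic: D, E. Basic: K, R, H. All other residues are neither.
Matching residues: M2, V9, L10, C14, T15, I19, A22, V24.

8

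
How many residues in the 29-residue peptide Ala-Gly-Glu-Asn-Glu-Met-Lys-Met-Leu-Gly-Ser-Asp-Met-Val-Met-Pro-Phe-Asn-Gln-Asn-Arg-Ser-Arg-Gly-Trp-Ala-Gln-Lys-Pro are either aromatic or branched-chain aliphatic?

Aromatic: F, W, Y. Branched-chain aliphatic: I, L, V.
Aromatic residues here: Phe17, Trp25 (2).
Branched-chain aliphatic residues here: Leu9, Val14 (2).
The two groups share no amino acid, so total = 2 + 2 = 4.

4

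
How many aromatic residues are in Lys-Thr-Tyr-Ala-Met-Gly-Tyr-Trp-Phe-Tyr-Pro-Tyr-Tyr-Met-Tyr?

F, W, and Y each carry an aromatic ring on the side chain.
Matching residues: Tyr3, Tyr7, Trp8, Phe9, Tyr10, Tyr12, Tyr13, Tyr15.

8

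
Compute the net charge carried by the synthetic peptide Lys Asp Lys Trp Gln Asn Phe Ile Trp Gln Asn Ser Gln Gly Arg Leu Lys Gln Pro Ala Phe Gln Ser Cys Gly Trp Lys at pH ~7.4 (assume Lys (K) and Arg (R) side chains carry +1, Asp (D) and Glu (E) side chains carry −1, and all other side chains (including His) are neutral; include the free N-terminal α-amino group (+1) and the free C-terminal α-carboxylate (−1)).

+4

Positive (K, R): Lys1, Lys3, Arg15, Lys17, Lys27 → +5.
Negative (D, E): Asp2 → −1.
The N-terminus (+1) and C-terminus (−1) cancel.
Net charge = (+5) + (−1) = +4.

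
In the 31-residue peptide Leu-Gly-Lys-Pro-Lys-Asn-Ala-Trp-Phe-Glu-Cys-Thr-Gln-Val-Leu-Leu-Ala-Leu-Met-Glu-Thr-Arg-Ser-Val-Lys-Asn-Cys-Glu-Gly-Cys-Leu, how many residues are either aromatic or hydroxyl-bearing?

Aromatic: F, W, Y. Hydroxyl-bearing: S, T, Y.
Aromatic residues here: Trp8, Phe9 (2).
Hydroxyl-bearing residues here: Thr12, Thr21, Ser23 (3).
(Y belongs to both groups, but none appear in this sequence.) Total = 2 + 3 = 5.

5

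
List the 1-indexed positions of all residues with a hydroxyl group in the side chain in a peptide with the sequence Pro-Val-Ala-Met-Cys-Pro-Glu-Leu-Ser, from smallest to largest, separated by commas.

9

The –OH-bearing residues are Ser, Thr (aliphatic alcohols), and Tyr (phenol).
Matching residues: Ser9.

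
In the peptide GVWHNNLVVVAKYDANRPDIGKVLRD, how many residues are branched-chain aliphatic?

8

The BCAAs are Val, Leu, and Ile — aliphatic side chains with a branch point.
Matching residues: V2, L7, V8, V9, V10, I20, V23, L24.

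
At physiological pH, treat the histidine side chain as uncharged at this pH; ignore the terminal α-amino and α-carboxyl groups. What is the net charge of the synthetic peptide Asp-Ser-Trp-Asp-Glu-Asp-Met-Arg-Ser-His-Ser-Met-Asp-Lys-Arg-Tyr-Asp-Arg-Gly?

-2

At pH ~7.4 the Lys and Arg side chains are protonated (+1), the Asp and Glu side chains are deprotonated (−1), and with His taken as neutral all other side chains carry no charge.
Positive (K, R): Arg8, Lys14, Arg15, Arg18 → +4.
Negative (D, E): Asp1, Asp4, Glu5, Asp6, Asp13, Asp17 → −6.
Net charge = (+4) + (−6) = −2.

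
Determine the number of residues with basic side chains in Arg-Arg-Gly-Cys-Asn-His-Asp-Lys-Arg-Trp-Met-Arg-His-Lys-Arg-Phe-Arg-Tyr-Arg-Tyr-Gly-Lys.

The basic amino acids are Lys (K), Arg (R), and His (H).
Matching residues: Arg1, Arg2, His6, Lys8, Arg9, Arg12, His13, Lys14, Arg15, Arg17, Arg19, Lys22.

12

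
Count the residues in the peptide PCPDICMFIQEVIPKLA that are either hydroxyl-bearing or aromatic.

Hydroxyl-bearing: S, T, Y. Aromatic: F, W, Y.
Hydroxyl-bearing residues here: none (0).
Aromatic residues here: F8 (1).
(Y belongs to both groups, but none appear in this sequence.) Total = 0 + 1 = 1.

1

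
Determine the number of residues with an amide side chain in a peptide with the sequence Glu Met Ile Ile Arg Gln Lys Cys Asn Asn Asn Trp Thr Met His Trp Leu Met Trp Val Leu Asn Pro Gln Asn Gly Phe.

Only N (asparagine) and Q (glutamine) carry a side-chain carboxamide.
Matching residues: Gln6, Asn9, Asn10, Asn11, Asn22, Gln24, Asn25.

7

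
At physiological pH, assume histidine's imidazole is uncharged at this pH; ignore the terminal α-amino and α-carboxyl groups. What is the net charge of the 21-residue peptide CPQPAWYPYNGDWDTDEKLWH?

-3

The side chains ionized at physiological pH are Lys/Arg (+1) and Asp/Glu (−1); with His treated as neutral, nothing else contributes.
Positive (K, R): K18 → +1.
Negative (D, E): D12, D14, D16, E17 → −4.
Net charge = (+1) + (−4) = −3.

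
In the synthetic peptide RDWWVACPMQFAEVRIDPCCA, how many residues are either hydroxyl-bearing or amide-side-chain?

1

Hydroxyl-bearing: S, T, Y. Amide-side-chain: N, Q.
Hydroxyl-bearing residues here: none (0).
Amide-side-chain residues here: Q10 (1).
The two groups share no amino acid, so total = 0 + 1 = 1.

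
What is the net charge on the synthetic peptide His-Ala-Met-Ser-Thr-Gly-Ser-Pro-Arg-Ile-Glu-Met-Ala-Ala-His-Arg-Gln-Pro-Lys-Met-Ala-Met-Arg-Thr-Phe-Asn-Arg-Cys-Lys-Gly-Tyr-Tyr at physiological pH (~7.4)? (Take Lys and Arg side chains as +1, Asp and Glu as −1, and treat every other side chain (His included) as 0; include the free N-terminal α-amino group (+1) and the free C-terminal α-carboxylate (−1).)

+5

Positive (K, R): Arg9, Arg16, Lys19, Arg23, Arg27, Lys29 → +6.
Negative (D, E): Glu11 → −1.
The N-terminus (+1) and C-terminus (−1) cancel.
Net charge = (+6) + (−1) = +5.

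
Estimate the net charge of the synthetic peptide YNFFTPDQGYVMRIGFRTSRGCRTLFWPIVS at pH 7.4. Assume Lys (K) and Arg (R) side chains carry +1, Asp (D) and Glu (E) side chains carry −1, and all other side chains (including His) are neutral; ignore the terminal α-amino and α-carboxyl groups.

+3

Positive (K, R): R13, R17, R20, R23 → +4.
Negative (D, E): D7 → −1.
Net charge = (+4) + (−1) = +3.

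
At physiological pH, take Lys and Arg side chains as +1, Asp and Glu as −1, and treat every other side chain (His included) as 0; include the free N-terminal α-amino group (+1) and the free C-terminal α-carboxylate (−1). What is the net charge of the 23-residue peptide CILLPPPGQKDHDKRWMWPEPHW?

0

Positive (K, R): K10, K14, R15 → +3.
Negative (D, E): D11, D13, E20 → −3.
The N-terminus (+1) and C-terminus (−1) cancel.
Net charge = (+3) + (−3) = 0.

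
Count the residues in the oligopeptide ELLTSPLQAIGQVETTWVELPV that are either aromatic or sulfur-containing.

Aromatic: F, W, Y. Sulfur-containing: C, M.
Aromatic residues here: W17 (1).
Sulfur-containing residues here: none (0).
The two groups share no amino acid, so total = 1 + 0 = 1.

1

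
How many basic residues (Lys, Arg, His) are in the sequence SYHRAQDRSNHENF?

4

Matching residues: H3, R4, R8, H11.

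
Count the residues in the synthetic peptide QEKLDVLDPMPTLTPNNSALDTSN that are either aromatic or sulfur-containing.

Aromatic: F, W, Y. Sulfur-containing: C, M.
Aromatic residues here: none (0).
Sulfur-containing residues here: M10 (1).
The two groups share no amino acid, so total = 0 + 1 = 1.

1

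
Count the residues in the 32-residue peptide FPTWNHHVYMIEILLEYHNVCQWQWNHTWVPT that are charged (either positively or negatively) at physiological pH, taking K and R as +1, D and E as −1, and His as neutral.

2

Charged side chains at pH ~7.4: K, R (positive); D, E (negative).
Matching residues: E12, E16.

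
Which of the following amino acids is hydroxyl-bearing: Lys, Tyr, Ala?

Tyr

The –OH-bearing residues are Ser, Thr (aliphatic alcohols), and Tyr (phenol).
Of the listed options, only Tyr belongs to this group.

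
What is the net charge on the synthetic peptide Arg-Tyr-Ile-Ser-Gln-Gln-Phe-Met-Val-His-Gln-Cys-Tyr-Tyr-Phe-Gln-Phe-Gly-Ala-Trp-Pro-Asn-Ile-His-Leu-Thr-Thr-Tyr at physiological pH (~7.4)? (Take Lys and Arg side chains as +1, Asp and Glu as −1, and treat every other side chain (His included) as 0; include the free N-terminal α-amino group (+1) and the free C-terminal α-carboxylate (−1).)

+1

Positive (K, R): Arg1 → +1.
Negative (D, E): none → −0.
The N-terminus (+1) and C-terminus (−1) cancel.
Net charge = (+1) + (−0) = +1.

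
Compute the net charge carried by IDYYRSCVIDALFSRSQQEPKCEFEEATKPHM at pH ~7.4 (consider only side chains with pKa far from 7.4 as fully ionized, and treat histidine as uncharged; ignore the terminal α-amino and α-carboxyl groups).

At pH ~7.4 the Lys and Arg side chains are protonated (+1), the Asp and Glu side chains are deprotonated (−1), and with His taken as neutral all other side chains carry no charge.
Positive (K, R): R5, R15, K21, K29 → +4.
Negative (D, E): D2, D10, E19, E23, E25, E26 → −6.
Net charge = (+4) + (−6) = −2.

-2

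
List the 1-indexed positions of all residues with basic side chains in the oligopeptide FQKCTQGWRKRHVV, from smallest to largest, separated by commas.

Lysine (K), arginine (R), and histidine (H) have basic, nitrogen-containing side chains.
Matching residues: K3, R9, K10, R11, H12.

3, 9, 10, 11, 12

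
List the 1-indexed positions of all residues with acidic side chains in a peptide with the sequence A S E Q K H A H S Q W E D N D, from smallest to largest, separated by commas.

3, 12, 13, 15

The acidic residues are Asp (D) and Glu (E), whose side chains end in a carboxylate group.
Matching residues: E3, E12, D13, D15.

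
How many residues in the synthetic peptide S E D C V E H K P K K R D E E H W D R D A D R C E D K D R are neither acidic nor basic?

7

Acidic: D, E. Basic: K, R, H. All other residues are neither.
Matching residues: S1, C4, V5, P9, W17, A21, C24.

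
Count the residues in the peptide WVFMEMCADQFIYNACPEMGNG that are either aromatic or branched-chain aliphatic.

6

Aromatic: F, W, Y. Branched-chain aliphatic: I, L, V.
Aromatic residues here: W1, F3, F11, Y13 (4).
Branched-chain aliphatic residues here: V2, I12 (2).
The two groups share no amino acid, so total = 4 + 2 = 6.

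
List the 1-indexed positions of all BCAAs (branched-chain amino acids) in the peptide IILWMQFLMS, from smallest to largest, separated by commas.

Valine (V), leucine (L), and isoleucine (I) are the branched-chain amino acids.
Matching residues: I1, I2, L3, L8.

1, 2, 3, 8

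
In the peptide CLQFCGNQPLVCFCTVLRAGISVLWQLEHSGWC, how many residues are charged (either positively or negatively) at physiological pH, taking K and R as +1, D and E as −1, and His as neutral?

Charged side chains at pH ~7.4: K, R (positive); D, E (negative).
Matching residues: R18, E28.

2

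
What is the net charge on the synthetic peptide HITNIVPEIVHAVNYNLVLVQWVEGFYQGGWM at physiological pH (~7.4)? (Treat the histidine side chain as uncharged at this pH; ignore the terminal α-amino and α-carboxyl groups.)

-2

At pH ~7.4 the Lys and Arg side chains are protonated (+1), the Asp and Glu side chains are deprotonated (−1), and with His taken as neutral all other side chains carry no charge.
Positive (K, R): none → +0.
Negative (D, E): E8, E24 → −2.
Net charge = (+0) + (−2) = −2.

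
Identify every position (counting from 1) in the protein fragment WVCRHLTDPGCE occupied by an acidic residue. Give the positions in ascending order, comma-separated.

8, 12

Only D (aspartate) and E (glutamate) carry a side-chain carboxylic acid.
Matching residues: D8, E12.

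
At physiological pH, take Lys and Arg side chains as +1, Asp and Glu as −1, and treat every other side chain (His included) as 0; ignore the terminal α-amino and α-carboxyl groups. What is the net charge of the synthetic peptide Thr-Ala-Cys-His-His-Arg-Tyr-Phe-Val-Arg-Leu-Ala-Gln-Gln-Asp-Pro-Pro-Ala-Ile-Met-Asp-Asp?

Positive (K, R): Arg6, Arg10 → +2.
Negative (D, E): Asp15, Asp21, Asp22 → −3.
Net charge = (+2) + (−3) = −1.

-1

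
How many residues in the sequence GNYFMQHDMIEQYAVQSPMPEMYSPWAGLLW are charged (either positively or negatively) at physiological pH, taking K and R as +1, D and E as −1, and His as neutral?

Charged side chains at pH ~7.4: K, R (positive); D, E (negative).
Matching residues: D8, E11, E21.

3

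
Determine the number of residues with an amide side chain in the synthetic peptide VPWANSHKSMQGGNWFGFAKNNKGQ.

6

Only N (asparagine) and Q (glutamine) carry a side-chain carboxamide.
Matching residues: N5, Q11, N14, N21, N22, Q25.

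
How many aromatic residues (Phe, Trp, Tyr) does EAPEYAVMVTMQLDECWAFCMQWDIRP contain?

Matching residues: Y5, W17, F19, W23.

4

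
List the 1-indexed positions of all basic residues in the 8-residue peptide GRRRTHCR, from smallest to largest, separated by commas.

K, R, and H are the three residues with basic side chains (ε-amine, guanidinium, and imidazole respectively).
Matching residues: R2, R3, R4, H6, R8.

2, 3, 4, 6, 8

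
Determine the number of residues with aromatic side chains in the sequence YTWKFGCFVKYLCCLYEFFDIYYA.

10

F, W, and Y each carry an aromatic ring on the side chain.
Matching residues: Y1, W3, F5, F8, Y11, Y16, F18, F19, Y22, Y23.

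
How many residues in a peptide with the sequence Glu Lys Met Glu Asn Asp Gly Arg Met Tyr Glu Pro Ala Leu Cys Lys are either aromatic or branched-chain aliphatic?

2

Aromatic: F, W, Y. Branched-chain aliphatic: I, L, V.
Aromatic residues here: Tyr10 (1).
Branched-chain aliphatic residues here: Leu14 (1).
The two groups share no amino acid, so total = 1 + 1 = 2.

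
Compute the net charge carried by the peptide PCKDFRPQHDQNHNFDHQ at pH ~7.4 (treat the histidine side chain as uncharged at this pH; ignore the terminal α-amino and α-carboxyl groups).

At pH ~7.4 the Lys and Arg side chains are protonated (+1), the Asp and Glu side chains are deprotonated (−1), and with His taken as neutral all other side chains carry no charge.
Positive (K, R): K3, R6 → +2.
Negative (D, E): D4, D10, D16 → −3.
Net charge = (+2) + (−3) = −1.

-1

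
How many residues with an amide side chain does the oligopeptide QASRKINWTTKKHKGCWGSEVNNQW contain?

Asparagine (N) and glutamine (Q) have uncharged amide side chains.
Matching residues: Q1, N7, N22, N23, Q24.

5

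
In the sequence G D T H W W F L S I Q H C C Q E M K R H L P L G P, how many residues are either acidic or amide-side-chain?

Acidic: D, E. Amide-side-chain: N, Q.
Acidic residues here: D2, E16 (2).
Amide-side-chain residues here: Q11, Q15 (2).
The two groups share no amino acid, so total = 2 + 2 = 4.

4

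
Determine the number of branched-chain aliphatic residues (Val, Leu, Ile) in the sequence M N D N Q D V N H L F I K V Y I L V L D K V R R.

9

Matching residues: V7, L10, I12, V14, I16, L17, V18, L19, V22.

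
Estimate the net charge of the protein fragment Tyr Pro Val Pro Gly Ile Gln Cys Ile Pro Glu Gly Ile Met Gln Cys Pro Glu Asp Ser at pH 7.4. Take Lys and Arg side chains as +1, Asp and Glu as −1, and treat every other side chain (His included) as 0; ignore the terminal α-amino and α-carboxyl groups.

-3

Positive (K, R): none → +0.
Negative (D, E): Glu11, Glu18, Asp19 → −3.
Net charge = (+0) + (−3) = −3.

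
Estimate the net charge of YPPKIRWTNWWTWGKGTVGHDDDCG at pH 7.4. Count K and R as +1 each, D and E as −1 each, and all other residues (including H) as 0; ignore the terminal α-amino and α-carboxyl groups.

0

Positive (K, R): K4, R6, K15 → +3.
Negative (D, E): D21, D22, D23 → −3.
Net charge = (+3) + (−3) = 0.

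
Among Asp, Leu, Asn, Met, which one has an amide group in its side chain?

Only N (asparagine) and Q (glutamine) carry a side-chain carboxamide.
Of the listed options, only Asn belongs to this group.

Asn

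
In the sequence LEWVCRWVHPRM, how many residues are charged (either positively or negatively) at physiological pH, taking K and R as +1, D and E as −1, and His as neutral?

3

Charged side chains at pH ~7.4: K, R (positive); D, E (negative).
Matching residues: E2, R6, R11.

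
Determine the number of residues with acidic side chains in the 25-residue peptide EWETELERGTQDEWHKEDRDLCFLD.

Only D (aspartate) and E (glutamate) carry a side-chain carboxylic acid.
Matching residues: E1, E3, E5, E7, D12, E13, E17, D18, D20, D25.

10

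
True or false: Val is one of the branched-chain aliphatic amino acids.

The BCAAs are Val, Leu, and Ile — aliphatic side chains with a branch point.
Valine is in this group.

True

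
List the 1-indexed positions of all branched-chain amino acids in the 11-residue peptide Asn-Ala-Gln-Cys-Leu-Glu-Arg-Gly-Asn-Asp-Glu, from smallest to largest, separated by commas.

V, L, and I make up the branched-chain aliphatic group.
Matching residues: Leu5.

5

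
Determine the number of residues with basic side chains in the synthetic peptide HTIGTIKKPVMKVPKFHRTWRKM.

9

Lysine (K), arginine (R), and histidine (H) have basic, nitrogen-containing side chains.
Matching residues: H1, K7, K8, K12, K15, H17, R18, R21, K22.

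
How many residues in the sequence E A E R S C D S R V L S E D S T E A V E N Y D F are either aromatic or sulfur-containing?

Aromatic: F, W, Y. Sulfur-containing: C, M.
Aromatic residues here: Y22, F24 (2).
Sulfur-containing residues here: C6 (1).
The two groups share no amino acid, so total = 2 + 1 = 3.

3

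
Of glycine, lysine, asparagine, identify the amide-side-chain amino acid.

Only N (asparagine) and Q (glutamine) carry a side-chain carboxamide.
Of the listed options, only asparagine belongs to this group.

asparagine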